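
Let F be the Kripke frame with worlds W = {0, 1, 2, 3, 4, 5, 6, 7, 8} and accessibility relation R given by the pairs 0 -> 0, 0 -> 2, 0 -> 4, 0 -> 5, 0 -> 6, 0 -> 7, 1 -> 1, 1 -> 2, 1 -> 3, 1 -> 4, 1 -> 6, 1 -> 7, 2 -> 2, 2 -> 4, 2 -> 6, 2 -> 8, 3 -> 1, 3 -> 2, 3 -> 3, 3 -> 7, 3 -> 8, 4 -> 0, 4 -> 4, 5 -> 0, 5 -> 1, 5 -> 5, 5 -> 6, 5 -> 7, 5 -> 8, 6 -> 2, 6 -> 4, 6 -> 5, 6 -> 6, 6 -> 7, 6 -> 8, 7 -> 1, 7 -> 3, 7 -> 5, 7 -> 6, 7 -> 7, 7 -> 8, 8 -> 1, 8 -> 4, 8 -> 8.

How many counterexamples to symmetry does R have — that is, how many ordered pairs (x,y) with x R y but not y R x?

Enumerating: (0,2), (0,6), (0,7), (1,2), (1,4), (1,6), (2,4), (2,8), (3,2), (3,8), (5,1), (5,8), (6,4), (6,8), (7,8), (8,1), (8,4).

17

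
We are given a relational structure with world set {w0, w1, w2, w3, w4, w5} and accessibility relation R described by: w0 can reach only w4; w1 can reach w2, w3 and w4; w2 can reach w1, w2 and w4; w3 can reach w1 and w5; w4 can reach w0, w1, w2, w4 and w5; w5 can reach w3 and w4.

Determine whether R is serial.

Yes

Serial: yes — every world has a successor (e.g. w0 R w4).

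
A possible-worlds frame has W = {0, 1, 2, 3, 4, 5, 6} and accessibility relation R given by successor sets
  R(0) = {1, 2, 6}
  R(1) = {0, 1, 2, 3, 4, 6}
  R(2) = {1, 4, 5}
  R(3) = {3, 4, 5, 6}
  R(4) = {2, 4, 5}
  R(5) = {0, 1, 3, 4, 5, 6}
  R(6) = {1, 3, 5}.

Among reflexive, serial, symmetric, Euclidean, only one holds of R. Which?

Reflexive: no — 0 is not related to itself.
Serial: yes — every world has a successor (e.g. 0 R 1).
Symmetric: no — 0 R 2 but not 2 R 0.
Euclidean: no — 0 R 2 and 0 R 6, but not 2 R 6.
Only serial holds.

serial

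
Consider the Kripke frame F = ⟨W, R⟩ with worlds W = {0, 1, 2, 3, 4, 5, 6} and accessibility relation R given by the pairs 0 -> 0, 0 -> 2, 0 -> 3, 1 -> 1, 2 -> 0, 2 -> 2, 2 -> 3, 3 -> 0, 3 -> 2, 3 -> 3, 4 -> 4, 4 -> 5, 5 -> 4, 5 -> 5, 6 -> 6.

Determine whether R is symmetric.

Yes

Symmetric: yes — every pair in R has its reverse in R.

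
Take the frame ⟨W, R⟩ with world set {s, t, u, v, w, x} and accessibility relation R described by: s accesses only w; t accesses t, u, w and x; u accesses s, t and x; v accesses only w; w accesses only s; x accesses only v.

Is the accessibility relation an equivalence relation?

Reflexive: no — s is not related to itself.
Symmetric: no — t R w but not w R t.
Transitive: no — t R u and u R s, but not t R s.
So R is not an equivalence relation.

No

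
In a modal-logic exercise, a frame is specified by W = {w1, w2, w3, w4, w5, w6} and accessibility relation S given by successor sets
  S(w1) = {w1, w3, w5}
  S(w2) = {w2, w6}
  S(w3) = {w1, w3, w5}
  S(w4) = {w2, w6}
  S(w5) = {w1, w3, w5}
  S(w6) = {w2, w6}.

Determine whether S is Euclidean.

Euclidean: yes — any two successors of a common world are S-related.

Yes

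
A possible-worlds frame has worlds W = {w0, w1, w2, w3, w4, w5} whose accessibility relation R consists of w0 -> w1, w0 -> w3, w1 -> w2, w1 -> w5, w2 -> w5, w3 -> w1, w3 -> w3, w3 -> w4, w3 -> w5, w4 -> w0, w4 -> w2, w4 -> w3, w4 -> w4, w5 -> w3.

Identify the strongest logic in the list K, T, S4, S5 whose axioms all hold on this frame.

K

Reflexive (axiom T): no — w0 is not related to itself.
Transitive (axiom 4): no — w0 R w1 and w1 R w2, but not w0 R w2.
Euclidean (axiom 5): no — w0 R w1 and w0 R w3, but not w1 R w3.
So F validates K; T would additionally require R to be reflexive. The strongest is K.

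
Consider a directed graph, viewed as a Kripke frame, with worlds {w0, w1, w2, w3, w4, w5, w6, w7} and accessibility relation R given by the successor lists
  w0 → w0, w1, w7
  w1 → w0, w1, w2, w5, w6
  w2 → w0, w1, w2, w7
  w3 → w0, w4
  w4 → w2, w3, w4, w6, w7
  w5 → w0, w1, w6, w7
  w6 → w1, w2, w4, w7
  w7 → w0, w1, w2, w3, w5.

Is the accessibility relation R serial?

Serial: yes — every world has a successor (e.g. w0 R w0).

Yes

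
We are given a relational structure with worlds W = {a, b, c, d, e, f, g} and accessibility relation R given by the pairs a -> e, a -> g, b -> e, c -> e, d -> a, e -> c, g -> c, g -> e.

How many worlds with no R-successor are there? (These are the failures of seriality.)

Enumerating: f.

1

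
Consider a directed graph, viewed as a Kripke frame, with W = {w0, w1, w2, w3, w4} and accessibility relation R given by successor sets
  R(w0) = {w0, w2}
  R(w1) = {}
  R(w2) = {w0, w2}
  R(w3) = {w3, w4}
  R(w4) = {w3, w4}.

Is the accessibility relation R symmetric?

Symmetric: yes — every pair in R has its reverse in R.

Yes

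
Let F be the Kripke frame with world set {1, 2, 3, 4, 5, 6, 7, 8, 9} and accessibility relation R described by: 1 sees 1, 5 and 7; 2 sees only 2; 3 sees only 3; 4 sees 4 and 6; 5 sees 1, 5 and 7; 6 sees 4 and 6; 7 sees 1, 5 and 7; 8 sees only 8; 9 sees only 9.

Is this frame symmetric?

Symmetric: yes — every pair in R has its reverse in R.

Yes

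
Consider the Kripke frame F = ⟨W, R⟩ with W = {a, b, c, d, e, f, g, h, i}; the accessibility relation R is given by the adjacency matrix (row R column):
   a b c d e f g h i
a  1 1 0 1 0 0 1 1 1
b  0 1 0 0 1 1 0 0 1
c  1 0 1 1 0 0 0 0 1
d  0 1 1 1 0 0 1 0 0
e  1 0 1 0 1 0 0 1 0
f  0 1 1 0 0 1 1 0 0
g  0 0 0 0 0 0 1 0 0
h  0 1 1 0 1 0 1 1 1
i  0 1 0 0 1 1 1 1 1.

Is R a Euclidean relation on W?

No

Euclidean: no — a R b and a R d, but not b R d.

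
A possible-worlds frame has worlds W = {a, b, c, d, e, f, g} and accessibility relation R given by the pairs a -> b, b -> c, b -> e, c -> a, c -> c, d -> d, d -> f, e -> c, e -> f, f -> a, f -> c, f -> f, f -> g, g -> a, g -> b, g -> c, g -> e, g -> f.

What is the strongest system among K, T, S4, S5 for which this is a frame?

K

Reflexive (axiom T): no — a is not related to itself.
Transitive (axiom 4): no — a R b and b R c, but not a R c.
Euclidean (axiom 5): no — b R c and b R e, but not c R e.
So F validates K; T would additionally require R to be reflexive. The strongest is K.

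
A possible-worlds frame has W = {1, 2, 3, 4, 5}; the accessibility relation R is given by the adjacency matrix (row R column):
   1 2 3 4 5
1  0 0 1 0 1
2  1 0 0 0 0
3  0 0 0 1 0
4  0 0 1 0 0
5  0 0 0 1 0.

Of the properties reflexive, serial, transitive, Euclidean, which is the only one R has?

Reflexive: no — 1 is not related to itself.
Serial: yes — every world has a successor (e.g. 1 R 3).
Transitive: no — 1 R 3 and 3 R 4, but not 1 R 4.
Euclidean: no — 1 R 3 and 1 R 5, but not 3 R 5.
Only serial holds.

serial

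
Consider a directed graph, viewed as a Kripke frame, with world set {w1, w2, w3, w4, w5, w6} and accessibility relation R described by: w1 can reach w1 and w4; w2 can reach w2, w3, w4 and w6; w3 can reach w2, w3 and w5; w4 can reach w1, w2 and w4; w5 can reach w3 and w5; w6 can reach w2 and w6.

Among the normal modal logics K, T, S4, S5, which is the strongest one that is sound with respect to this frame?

Reflexive (axiom T): yes — every world is R-related to itself.
Transitive (axiom 4): no — w1 R w4 and w4 R w2, but not w1 R w2.
Euclidean (axiom 5): no — w2 R w3 and w2 R w4, but not w3 R w4.
So F validates K, T; S4 would additionally require R to be transitive. The strongest is T.

T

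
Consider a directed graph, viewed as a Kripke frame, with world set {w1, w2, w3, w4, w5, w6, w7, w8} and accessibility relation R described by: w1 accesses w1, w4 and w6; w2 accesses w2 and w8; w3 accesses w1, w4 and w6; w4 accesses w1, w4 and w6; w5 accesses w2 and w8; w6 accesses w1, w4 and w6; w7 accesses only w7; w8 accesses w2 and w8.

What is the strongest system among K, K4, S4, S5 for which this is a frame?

Transitive (axiom 4): yes — every two-step R-path is closed by a direct edge.
Reflexive (axiom T): no — w3 is not related to itself.
Euclidean (axiom 5): yes — any two successors of a common world are R-related.
So F validates K, K4; S4 would additionally require R to be reflexive. The strongest is K4.

K4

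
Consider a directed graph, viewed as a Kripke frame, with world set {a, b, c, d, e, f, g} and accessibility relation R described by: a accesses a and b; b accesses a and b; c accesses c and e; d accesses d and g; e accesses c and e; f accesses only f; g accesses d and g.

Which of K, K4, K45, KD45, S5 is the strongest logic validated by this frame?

Transitive (axiom 4): yes — every two-step R-path is closed by a direct edge.
Euclidean (axiom 5): yes — any two successors of a common world are R-related.
Serial (axiom D): yes — every world has a successor (e.g. a R a).
Reflexive (axiom T): yes — every world is R-related to itself.
So F validates K, K4, K45, KD45, S5. The strongest is S5.

S5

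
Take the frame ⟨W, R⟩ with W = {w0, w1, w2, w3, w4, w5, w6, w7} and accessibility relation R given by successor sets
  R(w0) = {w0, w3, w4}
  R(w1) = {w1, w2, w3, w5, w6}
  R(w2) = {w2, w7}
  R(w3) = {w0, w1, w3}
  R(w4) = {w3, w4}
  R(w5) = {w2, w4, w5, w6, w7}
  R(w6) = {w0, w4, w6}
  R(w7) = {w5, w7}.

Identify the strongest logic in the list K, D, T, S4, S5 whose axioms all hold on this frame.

T

Serial (axiom D): yes — every world has a successor (e.g. w0 R w0).
Reflexive (axiom T): yes — every world is R-related to itself.
Transitive (axiom 4): no — w0 R w3 and w3 R w1, but not w0 R w1.
Euclidean (axiom 5): no — w0 R w3 and w0 R w4, but not w3 R w4.
So F validates K, D, T; S4 would additionally require R to be transitive. The strongest is T.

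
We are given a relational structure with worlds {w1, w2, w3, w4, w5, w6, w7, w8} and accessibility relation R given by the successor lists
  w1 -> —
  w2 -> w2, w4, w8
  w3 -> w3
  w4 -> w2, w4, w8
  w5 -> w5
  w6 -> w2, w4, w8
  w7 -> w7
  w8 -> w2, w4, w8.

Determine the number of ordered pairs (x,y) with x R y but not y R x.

3

Enumerating: (w6,w2), (w6,w4), (w6,w8).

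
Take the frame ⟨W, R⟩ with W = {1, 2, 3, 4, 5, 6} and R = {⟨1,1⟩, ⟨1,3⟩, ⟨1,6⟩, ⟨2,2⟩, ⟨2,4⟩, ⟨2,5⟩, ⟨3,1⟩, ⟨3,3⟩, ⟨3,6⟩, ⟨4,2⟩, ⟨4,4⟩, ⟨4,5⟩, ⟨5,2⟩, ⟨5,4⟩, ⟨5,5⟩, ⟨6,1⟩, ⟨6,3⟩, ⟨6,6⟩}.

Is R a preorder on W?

Yes

Reflexive: yes — every world is R-related to itself.
Transitive: yes — every two-step R-path is closed by a direct edge.
So R is a preorder.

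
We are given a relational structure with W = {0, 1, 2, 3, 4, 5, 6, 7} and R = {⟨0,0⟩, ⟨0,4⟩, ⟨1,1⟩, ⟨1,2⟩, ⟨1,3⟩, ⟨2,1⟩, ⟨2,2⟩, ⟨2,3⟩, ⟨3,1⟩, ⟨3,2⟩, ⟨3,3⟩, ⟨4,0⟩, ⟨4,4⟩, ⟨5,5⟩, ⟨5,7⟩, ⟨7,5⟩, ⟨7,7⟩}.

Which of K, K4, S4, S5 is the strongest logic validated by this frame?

K4

Transitive (axiom 4): yes — every two-step R-path is closed by a direct edge.
Reflexive (axiom T): no — 6 is not related to itself.
Euclidean (axiom 5): yes — any two successors of a common world are R-related.
So F validates K, K4; S4 would additionally require R to be reflexive. The strongest is K4.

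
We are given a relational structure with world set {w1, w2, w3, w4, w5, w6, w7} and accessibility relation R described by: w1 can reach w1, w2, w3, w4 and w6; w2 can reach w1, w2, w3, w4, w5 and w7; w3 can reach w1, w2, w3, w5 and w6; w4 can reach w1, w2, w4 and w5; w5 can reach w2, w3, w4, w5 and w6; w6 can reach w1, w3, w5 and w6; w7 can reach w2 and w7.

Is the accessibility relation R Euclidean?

Euclidean: no — w1 R w2 and w1 R w6, but not w2 R w6.

No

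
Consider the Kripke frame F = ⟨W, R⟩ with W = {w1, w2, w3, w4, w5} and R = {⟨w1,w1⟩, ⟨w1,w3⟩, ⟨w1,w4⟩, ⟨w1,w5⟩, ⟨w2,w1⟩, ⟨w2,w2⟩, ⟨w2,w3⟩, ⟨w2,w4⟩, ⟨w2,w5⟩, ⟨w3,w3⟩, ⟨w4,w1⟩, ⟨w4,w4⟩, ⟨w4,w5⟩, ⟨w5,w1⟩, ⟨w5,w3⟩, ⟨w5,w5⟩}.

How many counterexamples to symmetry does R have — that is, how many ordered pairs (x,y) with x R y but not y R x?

Enumerating: (w1,w3), (w2,w1), (w2,w3), (w2,w4), (w2,w5), (w4,w5), (w5,w3).

7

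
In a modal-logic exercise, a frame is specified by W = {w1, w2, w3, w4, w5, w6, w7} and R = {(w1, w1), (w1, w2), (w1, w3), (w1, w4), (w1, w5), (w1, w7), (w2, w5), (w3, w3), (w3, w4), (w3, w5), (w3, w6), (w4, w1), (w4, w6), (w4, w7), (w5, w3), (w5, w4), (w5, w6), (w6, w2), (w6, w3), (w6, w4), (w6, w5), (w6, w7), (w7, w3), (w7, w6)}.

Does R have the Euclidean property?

Euclidean: no — w1 R w2 and w1 R w3, but not w2 R w3.

No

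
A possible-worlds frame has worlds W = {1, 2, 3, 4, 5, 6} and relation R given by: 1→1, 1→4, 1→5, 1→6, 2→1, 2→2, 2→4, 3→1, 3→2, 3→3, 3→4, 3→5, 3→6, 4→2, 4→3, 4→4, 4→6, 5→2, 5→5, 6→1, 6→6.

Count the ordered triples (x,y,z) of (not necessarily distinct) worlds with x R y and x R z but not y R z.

Enumerating: (1,4,1), (1,4,5), (1,5,1), (1,5,4), (1,5,6), (1,6,4), (1,6,5), (2,1,2), (2,4,1), (3,1,2), (3,1,3), (3,2,3), … and 18 more.
Total: 30.

30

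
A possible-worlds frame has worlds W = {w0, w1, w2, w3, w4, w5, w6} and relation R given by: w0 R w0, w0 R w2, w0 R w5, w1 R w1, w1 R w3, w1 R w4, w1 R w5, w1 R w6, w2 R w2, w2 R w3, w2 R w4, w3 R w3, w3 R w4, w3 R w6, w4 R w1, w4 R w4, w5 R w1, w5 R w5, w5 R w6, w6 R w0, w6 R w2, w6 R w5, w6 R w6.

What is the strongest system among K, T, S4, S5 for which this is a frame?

Reflexive (axiom T): yes — every world is R-related to itself.
Transitive (axiom 4): no — w0 R w2 and w2 R w3, but not w0 R w3.
Euclidean (axiom 5): no — w0 R w2 and w0 R w5, but not w2 R w5.
So F validates K, T; S4 would additionally require R to be transitive. The strongest is T.

T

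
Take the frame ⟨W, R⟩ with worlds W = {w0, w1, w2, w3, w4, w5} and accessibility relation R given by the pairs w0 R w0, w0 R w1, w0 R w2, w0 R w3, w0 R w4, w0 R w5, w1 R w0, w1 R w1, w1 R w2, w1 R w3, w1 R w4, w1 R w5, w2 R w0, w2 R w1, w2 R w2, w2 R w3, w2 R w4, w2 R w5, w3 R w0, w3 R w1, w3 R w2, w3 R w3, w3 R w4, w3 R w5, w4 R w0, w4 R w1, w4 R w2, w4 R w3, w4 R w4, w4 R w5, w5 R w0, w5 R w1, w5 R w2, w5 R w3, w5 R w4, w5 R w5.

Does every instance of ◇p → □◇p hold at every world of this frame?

Yes

Axiom 5 corresponds to the accessibility relation being Euclidean.
Euclidean: yes — any two successors of a common world are R-related.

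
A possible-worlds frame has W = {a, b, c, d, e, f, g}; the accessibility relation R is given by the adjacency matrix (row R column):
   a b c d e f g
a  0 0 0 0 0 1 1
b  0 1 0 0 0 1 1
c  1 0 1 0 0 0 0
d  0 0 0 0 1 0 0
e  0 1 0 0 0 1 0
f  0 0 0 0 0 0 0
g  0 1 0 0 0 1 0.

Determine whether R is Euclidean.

No

Euclidean: no — a R f and a R g, but not f R g.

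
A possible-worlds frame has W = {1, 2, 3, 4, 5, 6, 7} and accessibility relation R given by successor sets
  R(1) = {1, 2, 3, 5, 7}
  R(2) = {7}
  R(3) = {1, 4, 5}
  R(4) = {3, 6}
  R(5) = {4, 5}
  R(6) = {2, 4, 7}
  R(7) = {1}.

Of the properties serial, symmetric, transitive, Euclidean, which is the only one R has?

serial

Serial: yes — every world has a successor (e.g. 1 R 1).
Symmetric: no — 1 R 2 but not 2 R 1.
Transitive: no — 1 R 3 and 3 R 4, but not 1 R 4.
Euclidean: no — 1 R 2 and 1 R 3, but not 2 R 3.
Only serial holds.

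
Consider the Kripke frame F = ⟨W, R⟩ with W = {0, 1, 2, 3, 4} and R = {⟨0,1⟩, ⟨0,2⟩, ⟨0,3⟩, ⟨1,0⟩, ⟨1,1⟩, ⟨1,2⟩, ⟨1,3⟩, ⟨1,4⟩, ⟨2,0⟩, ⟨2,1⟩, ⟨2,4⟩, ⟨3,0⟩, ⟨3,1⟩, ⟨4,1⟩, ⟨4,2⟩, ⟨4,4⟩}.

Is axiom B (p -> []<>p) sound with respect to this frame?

Yes

By correspondence theory, B is valid on a frame iff R is symmetric.
Symmetric: yes — every pair in R has its reverse in R.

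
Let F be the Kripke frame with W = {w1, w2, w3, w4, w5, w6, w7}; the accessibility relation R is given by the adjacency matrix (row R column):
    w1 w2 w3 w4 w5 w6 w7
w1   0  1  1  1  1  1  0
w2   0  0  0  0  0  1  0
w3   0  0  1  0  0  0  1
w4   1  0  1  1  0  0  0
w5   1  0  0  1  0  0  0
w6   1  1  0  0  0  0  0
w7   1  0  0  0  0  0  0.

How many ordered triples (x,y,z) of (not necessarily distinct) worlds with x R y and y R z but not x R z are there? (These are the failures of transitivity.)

Enumerating: (w1,w3,w7), (w1,w4,w1), (w1,w5,w1), (w1,w6,w1), (w2,w6,w1), (w2,w6,w2), (w3,w7,w1), (w4,w1,w2), (w4,w1,w5), (w4,w1,w6), (w4,w3,w7), (w5,w1,w2), … and 14 more.
Total: 26.

26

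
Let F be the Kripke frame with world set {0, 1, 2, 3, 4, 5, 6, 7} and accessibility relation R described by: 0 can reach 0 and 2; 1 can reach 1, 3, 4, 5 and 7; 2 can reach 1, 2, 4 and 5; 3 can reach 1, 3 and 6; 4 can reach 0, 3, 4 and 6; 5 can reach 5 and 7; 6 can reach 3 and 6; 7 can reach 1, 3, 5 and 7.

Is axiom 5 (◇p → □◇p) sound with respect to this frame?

The schema 5 characterises exactly the Euclidean frames.
Euclidean: no — 1 R 3 and 1 R 4, but not 3 R 4.

No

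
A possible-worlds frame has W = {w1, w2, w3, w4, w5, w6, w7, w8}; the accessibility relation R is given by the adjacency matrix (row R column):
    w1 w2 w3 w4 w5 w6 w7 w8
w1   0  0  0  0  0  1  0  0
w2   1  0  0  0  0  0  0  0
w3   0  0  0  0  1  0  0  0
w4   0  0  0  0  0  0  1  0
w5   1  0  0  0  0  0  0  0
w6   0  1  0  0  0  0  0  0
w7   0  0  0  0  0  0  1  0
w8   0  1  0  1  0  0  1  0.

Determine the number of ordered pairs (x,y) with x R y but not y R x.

Enumerating: (w1,w6), (w2,w1), (w3,w5), (w4,w7), (w5,w1), (w6,w2), (w8,w2), (w8,w4), (w8,w7).

9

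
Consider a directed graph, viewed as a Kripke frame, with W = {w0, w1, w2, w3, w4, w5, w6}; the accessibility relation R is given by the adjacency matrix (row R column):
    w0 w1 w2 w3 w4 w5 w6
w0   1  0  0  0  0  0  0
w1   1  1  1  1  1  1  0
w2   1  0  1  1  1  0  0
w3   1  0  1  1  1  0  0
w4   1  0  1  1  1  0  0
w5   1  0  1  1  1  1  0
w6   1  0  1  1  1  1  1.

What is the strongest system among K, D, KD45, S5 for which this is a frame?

D

Serial (axiom D): yes — every world has a successor (e.g. w0 R w0).
Euclidean (axiom 5): no — w1 R w0 and w1 R w2, but not w0 R w2.
Transitive (axiom 4): yes — every two-step R-path is closed by a direct edge.
Reflexive (axiom T): yes — every world is R-related to itself.
So F validates K, D; KD45 would additionally require R to be Euclidean. The strongest is D.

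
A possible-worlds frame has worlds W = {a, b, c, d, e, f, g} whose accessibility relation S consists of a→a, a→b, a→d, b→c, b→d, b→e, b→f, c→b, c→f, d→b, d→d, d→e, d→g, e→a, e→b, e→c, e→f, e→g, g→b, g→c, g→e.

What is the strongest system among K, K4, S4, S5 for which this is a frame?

K

Transitive (axiom 4): no — a S b and b S c, but not a S c.
Reflexive (axiom T): no — b is not related to itself.
Euclidean (axiom 5): no — b S c and b S d, but not c S d.
So F validates K; K4 would additionally require S to be transitive. The strongest is K.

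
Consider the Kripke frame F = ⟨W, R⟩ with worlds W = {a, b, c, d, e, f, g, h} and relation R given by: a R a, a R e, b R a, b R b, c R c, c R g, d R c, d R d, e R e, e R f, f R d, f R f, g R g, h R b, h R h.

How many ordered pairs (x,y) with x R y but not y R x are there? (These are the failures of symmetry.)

Enumerating: (a,e), (b,a), (c,g), (d,c), (e,f), (f,d), (h,b).

7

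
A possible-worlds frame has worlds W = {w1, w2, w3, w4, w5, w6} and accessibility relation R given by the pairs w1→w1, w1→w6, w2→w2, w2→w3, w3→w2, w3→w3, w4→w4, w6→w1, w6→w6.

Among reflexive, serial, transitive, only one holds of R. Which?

Reflexive: no — w5 is not related to itself.
Serial: no — w5 has no R-successor.
Transitive: yes — every two-step R-path is closed by a direct edge.
Only transitive holds.

transitive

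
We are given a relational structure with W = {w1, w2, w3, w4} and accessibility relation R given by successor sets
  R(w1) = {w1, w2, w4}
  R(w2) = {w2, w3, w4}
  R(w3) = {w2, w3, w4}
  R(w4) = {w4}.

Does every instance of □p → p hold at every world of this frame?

The schema T characterises exactly the reflexive frames.
Reflexive: yes — every world is R-related to itself.

Yes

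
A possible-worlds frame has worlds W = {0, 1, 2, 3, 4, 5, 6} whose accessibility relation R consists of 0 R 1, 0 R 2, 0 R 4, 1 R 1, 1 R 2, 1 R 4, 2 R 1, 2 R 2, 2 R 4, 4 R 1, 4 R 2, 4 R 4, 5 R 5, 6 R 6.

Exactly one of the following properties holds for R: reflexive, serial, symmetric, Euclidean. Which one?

Euclidean

Reflexive: no — 0 is not related to itself.
Serial: no — 3 has no R-successor.
Symmetric: no — 0 R 1 but not 1 R 0.
Euclidean: yes — any two successors of a common world are R-related.
Only Euclidean holds.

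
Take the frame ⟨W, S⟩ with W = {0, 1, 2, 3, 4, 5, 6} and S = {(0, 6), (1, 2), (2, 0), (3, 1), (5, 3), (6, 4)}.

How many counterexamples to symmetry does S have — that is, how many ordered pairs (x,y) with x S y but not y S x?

6

Enumerating: (0,6), (1,2), (2,0), (3,1), (5,3), (6,4).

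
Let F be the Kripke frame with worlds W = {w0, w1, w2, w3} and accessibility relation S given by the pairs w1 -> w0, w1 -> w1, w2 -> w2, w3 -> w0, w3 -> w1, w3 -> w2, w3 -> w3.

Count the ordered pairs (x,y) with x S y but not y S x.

Enumerating: (w1,w0), (w3,w0), (w3,w1), (w3,w2).

4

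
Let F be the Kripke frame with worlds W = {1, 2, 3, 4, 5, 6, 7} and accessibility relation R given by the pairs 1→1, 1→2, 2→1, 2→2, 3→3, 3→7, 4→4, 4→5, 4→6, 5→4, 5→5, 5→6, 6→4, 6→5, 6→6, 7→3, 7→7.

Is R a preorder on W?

Yes

Reflexive: yes — every world is R-related to itself.
Transitive: yes — every two-step R-path is closed by a direct edge.
So R is a preorder.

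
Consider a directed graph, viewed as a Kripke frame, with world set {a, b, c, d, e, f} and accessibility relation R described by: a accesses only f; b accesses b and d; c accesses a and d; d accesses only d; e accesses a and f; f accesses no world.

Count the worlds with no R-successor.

1

Enumerating: f.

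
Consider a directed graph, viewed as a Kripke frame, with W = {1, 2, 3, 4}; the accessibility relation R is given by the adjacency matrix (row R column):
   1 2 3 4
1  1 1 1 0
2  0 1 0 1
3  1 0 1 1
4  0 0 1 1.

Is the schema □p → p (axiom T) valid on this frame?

The schema T characterises exactly the reflexive frames.
Reflexive: yes — every world is R-related to itself.

Yes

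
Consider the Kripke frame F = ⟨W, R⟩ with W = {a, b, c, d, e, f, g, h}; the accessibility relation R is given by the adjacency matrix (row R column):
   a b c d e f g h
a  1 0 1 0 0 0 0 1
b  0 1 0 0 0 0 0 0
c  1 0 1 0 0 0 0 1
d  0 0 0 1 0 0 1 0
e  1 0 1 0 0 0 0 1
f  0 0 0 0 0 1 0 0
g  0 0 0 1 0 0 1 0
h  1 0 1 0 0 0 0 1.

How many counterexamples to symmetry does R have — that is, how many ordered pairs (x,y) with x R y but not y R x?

3

Enumerating: (e,a), (e,c), (e,h).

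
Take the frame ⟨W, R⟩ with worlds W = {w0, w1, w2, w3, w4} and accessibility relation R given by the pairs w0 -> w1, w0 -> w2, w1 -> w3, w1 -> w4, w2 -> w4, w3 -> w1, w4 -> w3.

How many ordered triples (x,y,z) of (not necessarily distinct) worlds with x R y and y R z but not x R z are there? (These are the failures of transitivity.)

Enumerating: (w0,w1,w3), (w0,w1,w4), (w0,w2,w4), (w1,w3,w1), (w2,w4,w3), (w3,w1,w3), (w3,w1,w4), (w4,w3,w1).

8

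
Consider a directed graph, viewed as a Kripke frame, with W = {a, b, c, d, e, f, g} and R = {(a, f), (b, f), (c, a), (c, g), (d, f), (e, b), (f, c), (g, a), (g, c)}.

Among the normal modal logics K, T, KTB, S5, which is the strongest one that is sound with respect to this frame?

K

Reflexive (axiom T): no — a is not related to itself.
Symmetric (axiom B): no — a R f but not f R a.
Euclidean (axiom 5): no — c R a and c R g, but not a R g.
So F validates K; T would additionally require R to be reflexive. The strongest is K.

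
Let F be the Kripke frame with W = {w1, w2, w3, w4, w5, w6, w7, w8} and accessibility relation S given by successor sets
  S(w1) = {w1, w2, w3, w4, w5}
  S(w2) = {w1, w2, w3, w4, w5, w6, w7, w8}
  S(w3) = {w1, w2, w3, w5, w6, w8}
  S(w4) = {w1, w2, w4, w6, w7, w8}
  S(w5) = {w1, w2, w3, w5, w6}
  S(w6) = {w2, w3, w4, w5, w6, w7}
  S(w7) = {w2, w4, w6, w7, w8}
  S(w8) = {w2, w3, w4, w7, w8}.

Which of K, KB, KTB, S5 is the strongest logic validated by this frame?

KTB

Symmetric (axiom B): yes — every pair in S has its reverse in S.
Reflexive (axiom T): yes — every world is S-related to itself.
Euclidean (axiom 5): no — w1 S w3 and w1 S w4, but not w3 S w4.
So F validates K, KB, KTB; S5 would additionally require S to be Euclidean. The strongest is KTB.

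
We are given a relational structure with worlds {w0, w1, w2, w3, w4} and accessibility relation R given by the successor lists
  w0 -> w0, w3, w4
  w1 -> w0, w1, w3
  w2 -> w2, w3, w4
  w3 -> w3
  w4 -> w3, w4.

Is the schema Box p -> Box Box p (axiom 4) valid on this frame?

No

The schema 4 characterises exactly the transitive frames.
Transitive: no — w1 R w0 and w0 R w4, but not w1 R w4.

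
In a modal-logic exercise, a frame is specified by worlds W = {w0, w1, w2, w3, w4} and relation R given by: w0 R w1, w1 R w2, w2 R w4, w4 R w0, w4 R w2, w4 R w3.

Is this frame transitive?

No

Transitive: no — w0 R w1 and w1 R w2, but not w0 R w2.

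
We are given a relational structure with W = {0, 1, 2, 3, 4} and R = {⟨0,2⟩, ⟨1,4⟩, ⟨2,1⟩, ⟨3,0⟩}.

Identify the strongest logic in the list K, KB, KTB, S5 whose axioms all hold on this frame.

K

Symmetric (axiom B): no — 0 R 2 but not 2 R 0.
Reflexive (axiom T): no — 0 is not related to itself.
Euclidean (axiom 5): no — 0 R 2 and 0 R 2, but not 2 R 2.
So F validates K; KB would additionally require R to be symmetric. The strongest is K.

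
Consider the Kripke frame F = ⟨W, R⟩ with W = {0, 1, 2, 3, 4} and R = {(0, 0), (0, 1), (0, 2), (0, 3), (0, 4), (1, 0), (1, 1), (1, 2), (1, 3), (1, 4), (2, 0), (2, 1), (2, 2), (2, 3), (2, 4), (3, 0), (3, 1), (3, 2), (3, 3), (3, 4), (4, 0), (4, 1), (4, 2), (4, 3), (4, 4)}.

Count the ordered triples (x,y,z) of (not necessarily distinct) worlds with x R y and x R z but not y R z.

R is Euclidean; there are no such tuples.

0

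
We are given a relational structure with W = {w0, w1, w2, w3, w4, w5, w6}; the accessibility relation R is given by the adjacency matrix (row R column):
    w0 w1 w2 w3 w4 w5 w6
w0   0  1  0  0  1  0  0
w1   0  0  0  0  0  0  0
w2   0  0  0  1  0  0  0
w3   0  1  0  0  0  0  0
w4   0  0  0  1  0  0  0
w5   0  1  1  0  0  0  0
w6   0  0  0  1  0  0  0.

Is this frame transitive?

No

Transitive: no — w0 R w4 and w4 R w3, but not w0 R w3.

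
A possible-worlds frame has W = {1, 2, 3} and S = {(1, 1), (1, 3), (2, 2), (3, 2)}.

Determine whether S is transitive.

Transitive: no — 1 S 3 and 3 S 2, but not 1 S 2.

No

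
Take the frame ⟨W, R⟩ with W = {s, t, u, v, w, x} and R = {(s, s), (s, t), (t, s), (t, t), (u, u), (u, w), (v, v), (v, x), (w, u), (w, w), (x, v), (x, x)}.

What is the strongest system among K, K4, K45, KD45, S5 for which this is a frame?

Transitive (axiom 4): yes — every two-step R-path is closed by a direct edge.
Euclidean (axiom 5): yes — any two successors of a common world are R-related.
Serial (axiom D): yes — every world has a successor (e.g. s R s).
Reflexive (axiom T): yes — every world is R-related to itself.
So F validates K, K4, K45, KD45, S5. The strongest is S5.

S5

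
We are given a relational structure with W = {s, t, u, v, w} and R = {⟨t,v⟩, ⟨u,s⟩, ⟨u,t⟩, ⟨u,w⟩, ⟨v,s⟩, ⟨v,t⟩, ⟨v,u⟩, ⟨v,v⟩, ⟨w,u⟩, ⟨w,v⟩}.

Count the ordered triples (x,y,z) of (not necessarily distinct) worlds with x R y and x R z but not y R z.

20

Enumerating: (u,s,s), (u,s,t), (u,s,w), (u,t,s), (u,t,t), (u,t,w), (u,w,s), (u,w,t), (u,w,w), (v,s,s), (v,s,t), (v,s,u), … and 8 more.
Total: 20.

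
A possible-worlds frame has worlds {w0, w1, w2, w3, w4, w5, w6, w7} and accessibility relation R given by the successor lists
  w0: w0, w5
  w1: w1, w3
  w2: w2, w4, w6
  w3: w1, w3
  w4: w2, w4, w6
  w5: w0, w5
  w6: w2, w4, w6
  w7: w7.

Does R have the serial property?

Serial: yes — every world has a successor (e.g. w0 R w0).

Yes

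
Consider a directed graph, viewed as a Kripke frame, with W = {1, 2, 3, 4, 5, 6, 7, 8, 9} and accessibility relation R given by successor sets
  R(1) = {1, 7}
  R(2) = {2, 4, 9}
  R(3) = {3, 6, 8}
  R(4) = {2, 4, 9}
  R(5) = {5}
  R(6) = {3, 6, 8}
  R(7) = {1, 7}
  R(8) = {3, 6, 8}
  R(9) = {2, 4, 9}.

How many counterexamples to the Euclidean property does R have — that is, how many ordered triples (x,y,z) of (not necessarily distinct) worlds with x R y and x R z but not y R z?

R is Euclidean; there are no such tuples.

0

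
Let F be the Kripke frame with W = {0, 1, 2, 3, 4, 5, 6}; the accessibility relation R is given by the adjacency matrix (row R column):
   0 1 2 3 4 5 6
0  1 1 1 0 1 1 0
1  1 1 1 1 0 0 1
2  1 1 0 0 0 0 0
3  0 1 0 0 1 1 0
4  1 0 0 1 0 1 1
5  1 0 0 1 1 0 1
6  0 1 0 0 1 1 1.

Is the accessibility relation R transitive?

No

Transitive: no — 0 R 1 and 1 R 3, but not 0 R 3.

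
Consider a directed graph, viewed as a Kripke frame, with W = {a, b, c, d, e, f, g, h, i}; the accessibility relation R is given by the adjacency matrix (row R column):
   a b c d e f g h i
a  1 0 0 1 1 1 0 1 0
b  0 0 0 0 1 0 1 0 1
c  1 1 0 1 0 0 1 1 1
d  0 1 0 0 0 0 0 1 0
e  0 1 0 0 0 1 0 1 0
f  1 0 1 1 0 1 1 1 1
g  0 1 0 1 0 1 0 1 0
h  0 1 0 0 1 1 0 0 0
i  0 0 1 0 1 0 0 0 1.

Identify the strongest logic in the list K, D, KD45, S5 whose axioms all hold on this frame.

D

Serial (axiom D): yes — every world has a successor (e.g. a R a).
Euclidean (axiom 5): no — a R d and a R e, but not d R e.
Transitive (axiom 4): no — a R d and d R b, but not a R b.
Reflexive (axiom T): no — b is not related to itself.
So F validates K, D; KD45 would additionally require R to be Euclidean and transitive. The strongest is D.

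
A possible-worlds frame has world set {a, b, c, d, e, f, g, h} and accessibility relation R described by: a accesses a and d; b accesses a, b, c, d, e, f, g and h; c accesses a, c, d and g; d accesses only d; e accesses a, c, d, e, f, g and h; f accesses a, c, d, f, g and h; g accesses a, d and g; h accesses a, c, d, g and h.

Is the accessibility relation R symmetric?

Symmetric: no — a R d but not d R a.

No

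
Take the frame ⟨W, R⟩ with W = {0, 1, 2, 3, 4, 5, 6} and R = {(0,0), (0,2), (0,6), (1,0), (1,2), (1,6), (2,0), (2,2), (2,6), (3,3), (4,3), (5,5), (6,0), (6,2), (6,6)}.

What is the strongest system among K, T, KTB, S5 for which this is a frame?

K

Reflexive (axiom T): no — 1 is not related to itself.
Symmetric (axiom B): no — 1 R 0 but not 0 R 1.
Euclidean (axiom 5): yes — any two successors of a common world are R-related.
So F validates K; T would additionally require R to be reflexive. The strongest is K.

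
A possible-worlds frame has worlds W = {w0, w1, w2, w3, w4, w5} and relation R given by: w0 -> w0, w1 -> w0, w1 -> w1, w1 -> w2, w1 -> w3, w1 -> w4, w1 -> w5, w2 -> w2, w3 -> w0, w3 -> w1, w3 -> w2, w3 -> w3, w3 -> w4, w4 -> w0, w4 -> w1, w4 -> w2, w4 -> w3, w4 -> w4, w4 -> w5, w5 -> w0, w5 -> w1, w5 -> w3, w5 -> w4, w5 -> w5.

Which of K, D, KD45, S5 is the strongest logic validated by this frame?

Serial (axiom D): yes — every world has a successor (e.g. w0 R w0).
Euclidean (axiom 5): no — w1 R w0 and w1 R w2, but not w0 R w2.
Transitive (axiom 4): no — w3 R w1 and w1 R w5, but not w3 R w5.
Reflexive (axiom T): yes — every world is R-related to itself.
So F validates K, D; KD45 would additionally require R to be Euclidean and transitive. The strongest is D.

D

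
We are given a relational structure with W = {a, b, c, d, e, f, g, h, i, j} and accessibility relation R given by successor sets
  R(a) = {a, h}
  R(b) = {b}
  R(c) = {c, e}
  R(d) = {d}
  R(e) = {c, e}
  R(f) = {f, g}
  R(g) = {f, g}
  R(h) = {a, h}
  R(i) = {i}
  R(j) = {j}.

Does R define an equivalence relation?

Yes

Reflexive: yes — every world is R-related to itself.
Symmetric: yes — every pair in R has its reverse in R.
Transitive: yes — every two-step R-path is closed by a direct edge.
So R is an equivalence relation.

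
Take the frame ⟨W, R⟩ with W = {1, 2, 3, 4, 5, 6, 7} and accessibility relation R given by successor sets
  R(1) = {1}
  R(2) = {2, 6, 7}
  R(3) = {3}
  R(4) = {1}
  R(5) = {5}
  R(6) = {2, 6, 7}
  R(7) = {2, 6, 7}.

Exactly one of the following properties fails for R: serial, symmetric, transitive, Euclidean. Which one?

symmetric

Serial: yes — every world has a successor (e.g. 1 R 1).
Symmetric: no — 4 R 1 but not 1 R 4.
Transitive: yes — every two-step R-path is closed by a direct edge.
Euclidean: yes — any two successors of a common world are R-related.
Only symmetric fails.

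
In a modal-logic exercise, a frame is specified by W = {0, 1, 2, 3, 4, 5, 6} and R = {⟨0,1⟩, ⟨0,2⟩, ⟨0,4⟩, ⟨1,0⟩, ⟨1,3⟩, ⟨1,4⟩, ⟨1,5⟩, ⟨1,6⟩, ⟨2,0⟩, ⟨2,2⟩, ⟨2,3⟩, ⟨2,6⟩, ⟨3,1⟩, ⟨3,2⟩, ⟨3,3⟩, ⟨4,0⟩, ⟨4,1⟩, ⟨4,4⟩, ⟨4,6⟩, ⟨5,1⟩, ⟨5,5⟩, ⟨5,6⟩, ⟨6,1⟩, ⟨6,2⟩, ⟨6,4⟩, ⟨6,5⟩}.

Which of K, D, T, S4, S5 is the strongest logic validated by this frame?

D

Serial (axiom D): yes — every world has a successor (e.g. 0 R 1).
Reflexive (axiom T): no — 0 is not related to itself.
Transitive (axiom 4): no — 0 R 1 and 1 R 3, but not 0 R 3.
Euclidean (axiom 5): no — 0 R 1 and 0 R 2, but not 1 R 2.
So F validates K, D; T would additionally require R to be reflexive. The strongest is D.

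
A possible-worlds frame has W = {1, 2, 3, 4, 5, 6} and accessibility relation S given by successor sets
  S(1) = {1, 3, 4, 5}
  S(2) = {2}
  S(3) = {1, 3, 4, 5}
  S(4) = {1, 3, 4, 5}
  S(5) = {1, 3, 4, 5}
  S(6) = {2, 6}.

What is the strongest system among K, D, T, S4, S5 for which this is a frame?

Serial (axiom D): yes — every world has a successor (e.g. 1 S 1).
Reflexive (axiom T): yes — every world is S-related to itself.
Transitive (axiom 4): yes — every two-step S-path is closed by a direct edge.
Euclidean (axiom 5): no — 6 S 2 and 6 S 6, but not 2 S 6.
So F validates K, D, T, S4; S5 would additionally require S to be Euclidean. The strongest is S4.

S4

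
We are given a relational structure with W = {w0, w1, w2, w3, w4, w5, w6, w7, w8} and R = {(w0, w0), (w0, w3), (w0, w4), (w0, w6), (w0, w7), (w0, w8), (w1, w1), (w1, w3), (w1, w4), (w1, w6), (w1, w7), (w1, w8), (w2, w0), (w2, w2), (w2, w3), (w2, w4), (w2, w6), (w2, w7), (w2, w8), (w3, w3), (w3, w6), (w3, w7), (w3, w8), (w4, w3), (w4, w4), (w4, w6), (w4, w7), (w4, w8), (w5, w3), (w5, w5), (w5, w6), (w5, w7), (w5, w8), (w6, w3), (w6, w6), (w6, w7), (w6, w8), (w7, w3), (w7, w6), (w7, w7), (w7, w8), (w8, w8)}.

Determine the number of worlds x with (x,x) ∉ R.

R is reflexive; there are no such worlds.

0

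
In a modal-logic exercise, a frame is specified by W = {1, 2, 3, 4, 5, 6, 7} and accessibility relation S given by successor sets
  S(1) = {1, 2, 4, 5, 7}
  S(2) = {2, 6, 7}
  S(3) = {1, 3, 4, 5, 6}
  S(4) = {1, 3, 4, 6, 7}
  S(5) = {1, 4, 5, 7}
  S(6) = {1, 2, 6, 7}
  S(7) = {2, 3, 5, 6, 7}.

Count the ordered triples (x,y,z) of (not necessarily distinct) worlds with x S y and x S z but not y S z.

Enumerating: (1,2,1), (1,2,4), (1,2,5), (1,4,2), (1,4,5), (1,5,2), (1,7,1), (1,7,4), (3,1,3), (3,1,6), (3,4,5), (3,5,3), … and 26 more.
Total: 38.

38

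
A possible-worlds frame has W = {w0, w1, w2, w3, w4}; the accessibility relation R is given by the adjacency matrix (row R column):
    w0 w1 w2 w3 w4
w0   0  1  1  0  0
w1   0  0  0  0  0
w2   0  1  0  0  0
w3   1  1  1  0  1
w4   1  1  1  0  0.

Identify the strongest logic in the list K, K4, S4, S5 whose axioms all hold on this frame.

Transitive (axiom 4): yes — every two-step R-path is closed by a direct edge.
Reflexive (axiom T): no — w0 is not related to itself.
Euclidean (axiom 5): no — w0 R w1 and w0 R w2, but not w1 R w2.
So F validates K, K4; S4 would additionally require R to be reflexive. The strongest is K4.

K4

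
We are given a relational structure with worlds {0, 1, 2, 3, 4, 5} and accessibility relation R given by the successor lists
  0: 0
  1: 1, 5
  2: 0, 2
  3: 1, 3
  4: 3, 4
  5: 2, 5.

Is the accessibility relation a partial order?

No

Reflexive: yes — every world is R-related to itself.
Transitive: no — 1 R 5 and 5 R 2, but not 1 R 2.
Antisymmetric: yes — no distinct pair is related both ways.
So R is not a partial order.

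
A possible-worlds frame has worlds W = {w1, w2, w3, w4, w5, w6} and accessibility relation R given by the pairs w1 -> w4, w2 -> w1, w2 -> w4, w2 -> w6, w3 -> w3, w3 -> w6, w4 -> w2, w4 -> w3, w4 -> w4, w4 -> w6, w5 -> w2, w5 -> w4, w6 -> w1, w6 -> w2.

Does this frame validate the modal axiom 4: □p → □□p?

No

The schema 4 characterises exactly the transitive frames.
Transitive: no — w1 R w4 and w4 R w2, but not w1 R w2.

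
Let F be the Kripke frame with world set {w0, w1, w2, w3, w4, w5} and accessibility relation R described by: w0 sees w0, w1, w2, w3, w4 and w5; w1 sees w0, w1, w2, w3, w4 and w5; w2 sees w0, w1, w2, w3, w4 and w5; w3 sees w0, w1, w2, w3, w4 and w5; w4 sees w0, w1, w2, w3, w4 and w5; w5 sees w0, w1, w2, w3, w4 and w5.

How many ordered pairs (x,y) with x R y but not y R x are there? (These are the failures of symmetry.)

R is symmetric; there are no such tuples.

0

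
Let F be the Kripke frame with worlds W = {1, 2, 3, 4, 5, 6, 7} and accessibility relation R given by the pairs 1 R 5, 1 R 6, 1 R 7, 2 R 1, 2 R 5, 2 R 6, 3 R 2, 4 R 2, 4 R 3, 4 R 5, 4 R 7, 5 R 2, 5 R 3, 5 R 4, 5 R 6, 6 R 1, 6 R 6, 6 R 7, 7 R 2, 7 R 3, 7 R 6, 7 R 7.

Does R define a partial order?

Reflexive: no — 1 is not related to itself.
Transitive: no — 1 R 5 and 5 R 2, but not 1 R 2.
Antisymmetric: no — 1 R 6 and 6 R 1 with 1 ≠ 6.
So R is not a partial order.

No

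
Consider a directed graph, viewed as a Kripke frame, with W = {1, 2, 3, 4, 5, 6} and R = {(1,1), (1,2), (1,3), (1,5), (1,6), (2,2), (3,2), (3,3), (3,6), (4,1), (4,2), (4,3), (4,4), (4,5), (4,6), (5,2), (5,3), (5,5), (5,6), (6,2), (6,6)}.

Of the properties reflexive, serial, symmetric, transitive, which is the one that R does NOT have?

symmetric

Reflexive: yes — every world is R-related to itself.
Serial: yes — every world has a successor (e.g. 1 R 1).
Symmetric: no — 1 R 2 but not 2 R 1.
Transitive: yes — every two-step R-path is closed by a direct edge.
Only symmetric fails.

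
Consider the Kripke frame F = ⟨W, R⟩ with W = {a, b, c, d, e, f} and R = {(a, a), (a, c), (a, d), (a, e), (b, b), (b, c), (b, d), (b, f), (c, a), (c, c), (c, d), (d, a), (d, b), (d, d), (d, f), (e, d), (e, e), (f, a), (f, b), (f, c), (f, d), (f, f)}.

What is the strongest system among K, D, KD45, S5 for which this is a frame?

D

Serial (axiom D): yes — every world has a successor (e.g. a R a).
Euclidean (axiom 5): no — a R c and a R e, but not c R e.
Transitive (axiom 4): no — a R d and d R b, but not a R b.
Reflexive (axiom T): yes — every world is R-related to itself.
So F validates K, D; KD45 would additionally require R to be Euclidean and transitive. The strongest is D.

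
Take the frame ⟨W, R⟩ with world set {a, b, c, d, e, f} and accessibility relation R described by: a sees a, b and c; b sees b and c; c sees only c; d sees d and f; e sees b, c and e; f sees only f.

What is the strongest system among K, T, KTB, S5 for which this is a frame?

T

Reflexive (axiom T): yes — every world is R-related to itself.
Symmetric (axiom B): no — a R b but not b R a.
Euclidean (axiom 5): no — a R c and a R b, but not c R b.
So F validates K, T; KTB would additionally require R to be symmetric. The strongest is T.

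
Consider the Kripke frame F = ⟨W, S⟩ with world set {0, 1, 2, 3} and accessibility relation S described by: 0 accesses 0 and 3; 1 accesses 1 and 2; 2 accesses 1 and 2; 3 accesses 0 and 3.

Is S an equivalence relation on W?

Reflexive: yes — every world is S-related to itself.
Symmetric: yes — every pair in S has its reverse in S.
Transitive: yes — every two-step S-path is closed by a direct edge.
So S is an equivalence relation.

Yes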